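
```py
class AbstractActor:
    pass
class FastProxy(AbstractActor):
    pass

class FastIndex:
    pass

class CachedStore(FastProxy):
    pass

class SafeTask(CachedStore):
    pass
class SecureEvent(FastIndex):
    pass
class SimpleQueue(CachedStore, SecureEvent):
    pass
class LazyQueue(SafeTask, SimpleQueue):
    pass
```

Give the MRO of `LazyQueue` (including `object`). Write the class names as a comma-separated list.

L[LazyQueue] = LazyQueue + merge(L[SafeTask], L[SimpleQueue], [SafeTask SimpleQueue])
  take SafeTask:  [SafeTask CachedStore FastProxy AbstractActor object] + [SimpleQueue CachedStore FastProxy AbstractActor SecureEvent FastIndex object] + [SafeTask SimpleQueue]
  take SimpleQueue:  [CachedStore FastProxy AbstractActor object] + [SimpleQueue CachedStore FastProxy AbstractActor SecureEvent FastIndex object] + [SimpleQueue]
  take CachedStore:  [CachedStore FastProxy AbstractActor object] + [CachedStore FastProxy AbstractActor SecureEvent FastIndex object]
  take FastProxy:  [FastProxy AbstractActor object] + [FastProxy AbstractActor SecureEvent FastIndex object]
  take AbstractActor:  [AbstractActor object] + [AbstractActor SecureEvent FastIndex object]
  take SecureEvent:  [object] + [SecureEvent FastIndex object]
  take FastIndex:  [object] + [FastIndex object]
  take object:  [object] + [object]

LazyQueue, SafeTask, SimpleQueue, CachedStore, FastProxy, AbstractActor, SecureEvent, FastIndex, object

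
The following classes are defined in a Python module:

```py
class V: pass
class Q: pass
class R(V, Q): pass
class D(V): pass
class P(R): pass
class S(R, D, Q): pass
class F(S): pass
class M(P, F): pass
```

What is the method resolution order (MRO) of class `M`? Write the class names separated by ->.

M -> P -> F -> S -> R -> D -> V -> Q -> object

L[M] = M + merge(L[P], L[F], [P F])
  take P:  [P R V Q object] + [F S R D V Q object] + [P F]
  take F:  [R V Q object] + [F S R D V Q object] + [F]
  take S:  [R V Q object] + [S R D V Q object]
  take R:  [R V Q object] + [R D V Q object]
  take D:  [V Q object] + [D V Q object]
  take V:  [V Q object] + [V Q object]
  take Q:  [Q object] + [Q object]
  take object:  [object] + [object]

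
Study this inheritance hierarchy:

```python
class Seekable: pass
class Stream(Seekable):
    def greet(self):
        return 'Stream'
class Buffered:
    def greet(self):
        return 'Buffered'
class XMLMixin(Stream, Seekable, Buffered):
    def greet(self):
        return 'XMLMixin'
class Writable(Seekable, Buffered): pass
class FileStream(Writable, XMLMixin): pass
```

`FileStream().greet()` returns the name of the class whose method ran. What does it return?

L[FileStream] = FileStream + merge(L[Writable], L[XMLMixin], [Writable XMLMixin])
  take Writable:  [Writable Seekable Buffered object] + [XMLMixin Stream Seekable Buffered object] + [Writable XMLMixin]
  take XMLMixin:  [Seekable Buffered object] + [XMLMixin Stream Seekable Buffered object] + [XMLMixin]
  take Stream:  [Seekable Buffered object] + [Stream Seekable Buffered object]
  take Seekable:  [Seekable Buffered object] + [Seekable Buffered object]
  take Buffered:  [Buffered object] + [Buffered object]
  take object:  [object] + [object]
MRO: FileStream Writable XMLMixin Stream Seekable Buffered object
greet is defined in: Buffered, Stream, XMLMixin. First along the MRO is XMLMixin.

XMLMixin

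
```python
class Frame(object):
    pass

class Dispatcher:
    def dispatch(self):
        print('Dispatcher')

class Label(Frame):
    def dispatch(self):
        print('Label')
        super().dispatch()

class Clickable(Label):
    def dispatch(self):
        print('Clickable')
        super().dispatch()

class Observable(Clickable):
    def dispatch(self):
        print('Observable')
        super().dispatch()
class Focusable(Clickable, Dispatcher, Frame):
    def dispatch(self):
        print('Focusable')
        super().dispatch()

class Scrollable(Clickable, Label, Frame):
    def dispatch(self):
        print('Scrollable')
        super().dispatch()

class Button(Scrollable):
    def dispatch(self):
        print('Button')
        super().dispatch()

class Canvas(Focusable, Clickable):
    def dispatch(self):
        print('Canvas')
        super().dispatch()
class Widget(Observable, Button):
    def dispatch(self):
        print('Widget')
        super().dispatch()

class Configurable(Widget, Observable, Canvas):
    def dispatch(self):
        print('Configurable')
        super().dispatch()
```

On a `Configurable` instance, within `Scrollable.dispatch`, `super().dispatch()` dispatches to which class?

Canvas

L[Configurable] = Configurable + merge(L[Widget], L[Observable], L[Canvas], [Widget Observable Canvas])
  take Widget:  [Widget Observable Button Scrollable Clickable Label Frame object] + [Observable Clickable Label Frame object] + [Canvas Focusable Clickable Label Dispatcher Frame object] + [Widget Observable Canvas]
  take Observable:  [Observable Button Scrollable Clickable Label Frame object] + [Observable Clickable Label Frame object] + [Canvas Focusable Clickable Label Dispatcher Frame object] + [Observable Canvas]
  take Button:  [Button Scrollable Clickable Label Frame object] + [Clickable Label Frame object] + [Canvas Focusable Clickable Label Dispatcher Frame object] + [Canvas]
  take Scrollable:  [Scrollable Clickable Label Frame object] + [Clickable Label Frame object] + [Canvas Focusable Clickable Label Dispatcher Frame object] + [Canvas]
  take Canvas:  [Clickable Label Frame object] + [Clickable Label Frame object] + [Canvas Focusable Clickable Label Dispatcher Frame object] + [Canvas]
  take Focusable:  [Clickable Label Frame object] + [Clickable Label Frame object] + [Focusable Clickable Label Dispatcher Frame object]
  take Clickable:  [Clickable Label Frame object] + [Clickable Label Frame object] + [Clickable Label Dispatcher Frame object]
  take Label:  [Label Frame object] + [Label Frame object] + [Label Dispatcher Frame object]
  take Dispatcher:  [Frame object] + [Frame object] + [Dispatcher Frame object]
  take Frame:  [Frame object] + [Frame object] + [Frame object]
  take object:  [object] + [object] + [object]
MRO: Configurable Widget Observable Button Scrollable Canvas Focusable Clickable Label Dispatcher Frame object
super() in Scrollable.dispatch on a Configurable instance goes to the class after Scrollable in Configurable's MRO: Canvas.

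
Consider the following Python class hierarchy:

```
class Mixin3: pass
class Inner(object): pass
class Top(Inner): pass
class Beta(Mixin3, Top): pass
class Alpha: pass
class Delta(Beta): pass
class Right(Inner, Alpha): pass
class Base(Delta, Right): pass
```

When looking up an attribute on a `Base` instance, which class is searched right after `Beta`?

Mixin3

L[Base] = Base + merge(L[Delta], L[Right], [Delta Right])
  take Delta:  [Delta Beta Mixin3 Top Inner object] + [Right Inner Alpha object] + [Delta Right]
  take Beta:  [Beta Mixin3 Top Inner object] + [Right Inner Alpha object] + [Right]
  take Mixin3:  [Mixin3 Top Inner object] + [Right Inner Alpha object] + [Right]
  take Top:  [Top Inner object] + [Right Inner Alpha object] + [Right]
  take Right:  [Inner object] + [Right Inner Alpha object] + [Right]
  take Inner:  [Inner object] + [Inner Alpha object]
  take Alpha:  [object] + [Alpha object]
  take object:  [object] + [object]
MRO: Base Delta Beta Mixin3 Top Right Inner Alpha object
Beta is at position 2; next is Mixin3.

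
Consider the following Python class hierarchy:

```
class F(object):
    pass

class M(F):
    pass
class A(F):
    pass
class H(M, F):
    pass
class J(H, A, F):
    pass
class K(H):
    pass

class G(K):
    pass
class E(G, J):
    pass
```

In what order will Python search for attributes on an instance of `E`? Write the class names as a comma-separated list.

E, G, K, J, H, M, A, F, object

L[E] = E + merge(L[G], L[J], [G J])
  take G:  [G K H M F object] + [J H M A F object] + [G J]
  take K:  [K H M F object] + [J H M A F object] + [J]
  take J:  [H M F object] + [J H M A F object] + [J]
  take H:  [H M F object] + [H M A F object]
  take M:  [M F object] + [M A F object]
  take A:  [F object] + [A F object]
  take F:  [F object] + [F object]
  take object:  [object] + [object]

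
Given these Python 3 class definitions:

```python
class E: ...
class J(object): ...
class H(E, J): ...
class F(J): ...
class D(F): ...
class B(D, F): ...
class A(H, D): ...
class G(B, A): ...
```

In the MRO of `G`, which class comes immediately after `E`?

D

L[G] = G + merge(L[B], L[A], [B A])
  take B:  [B D F J object] + [A H E D F J object] + [B A]
  take A:  [D F J object] + [A H E D F J object] + [A]
  take H:  [D F J object] + [H E D F J object]
  take E:  [D F J object] + [E D F J object]
  take D:  [D F J object] + [D F J object]
  take F:  [F J object] + [F J object]
  take J:  [J object] + [J object]
  take object:  [object] + [object]
MRO: G B A H E D F J object
E is at position 4; next is D.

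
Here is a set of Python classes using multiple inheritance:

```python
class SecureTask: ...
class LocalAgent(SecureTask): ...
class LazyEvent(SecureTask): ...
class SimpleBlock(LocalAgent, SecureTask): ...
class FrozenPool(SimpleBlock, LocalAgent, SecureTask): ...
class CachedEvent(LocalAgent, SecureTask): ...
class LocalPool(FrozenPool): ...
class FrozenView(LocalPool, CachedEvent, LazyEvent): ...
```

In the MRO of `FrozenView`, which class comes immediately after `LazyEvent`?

L[FrozenView] = FrozenView + merge(L[LocalPool], L[CachedEvent], L[LazyEvent], [LocalPool CachedEvent LazyEvent])
  take LocalPool:  [LocalPool FrozenPool SimpleBlock LocalAgent SecureTask object] + [CachedEvent LocalAgent SecureTask object] + [LazyEvent SecureTask object] + [LocalPool CachedEvent LazyEvent]
  take FrozenPool:  [FrozenPool SimpleBlock LocalAgent SecureTask object] + [CachedEvent LocalAgent SecureTask object] + [LazyEvent SecureTask object] + [CachedEvent LazyEvent]
  take SimpleBlock:  [SimpleBlock LocalAgent SecureTask object] + [CachedEvent LocalAgent SecureTask object] + [LazyEvent SecureTask object] + [CachedEvent LazyEvent]
  take CachedEvent:  [LocalAgent SecureTask object] + [CachedEvent LocalAgent SecureTask object] + [LazyEvent SecureTask object] + [CachedEvent LazyEvent]
  take LocalAgent:  [LocalAgent SecureTask object] + [LocalAgent SecureTask object] + [LazyEvent SecureTask object] + [LazyEvent]
  take LazyEvent:  [SecureTask object] + [SecureTask object] + [LazyEvent SecureTask object] + [LazyEvent]
  take SecureTask:  [SecureTask object] + [SecureTask object] + [SecureTask object]
  take object:  [object] + [object] + [object]
MRO: FrozenView LocalPool FrozenPool SimpleBlock CachedEvent LocalAgent LazyEvent SecureTask object
LazyEvent is at position 6; next is SecureTask.

SecureTask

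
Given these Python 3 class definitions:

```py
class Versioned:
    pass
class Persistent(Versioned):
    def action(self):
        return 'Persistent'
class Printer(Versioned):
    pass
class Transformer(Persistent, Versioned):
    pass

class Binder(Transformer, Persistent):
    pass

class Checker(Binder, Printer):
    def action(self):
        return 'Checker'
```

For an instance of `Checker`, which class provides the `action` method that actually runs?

Checker

L[Checker] = Checker + merge(L[Binder], L[Printer], [Binder Printer])
  take Binder:  [Binder Transformer Persistent Versioned object] + [Printer Versioned object] + [Binder Printer]
  take Transformer:  [Transformer Persistent Versioned object] + [Printer Versioned object] + [Printer]
  take Persistent:  [Persistent Versioned object] + [Printer Versioned object] + [Printer]
  take Printer:  [Versioned object] + [Printer Versioned object] + [Printer]
  take Versioned:  [Versioned object] + [Versioned object]
  take object:  [object] + [object]
MRO: Checker Binder Transformer Persistent Printer Versioned object
action is defined in: Checker, Persistent. First along the MRO is Checker.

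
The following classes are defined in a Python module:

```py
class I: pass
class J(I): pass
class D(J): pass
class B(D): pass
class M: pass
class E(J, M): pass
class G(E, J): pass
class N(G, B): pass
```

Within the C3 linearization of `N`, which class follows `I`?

M

L[N] = N + merge(L[G], L[B], [G B])
  take G:  [G E J I M object] + [B D J I object] + [G B]
  take E:  [E J I M object] + [B D J I object] + [B]
  take B:  [J I M object] + [B D J I object] + [B]
  take D:  [J I M object] + [D J I object]
  take J:  [J I M object] + [J I object]
  take I:  [I M object] + [I object]
  take M:  [M object] + [object]
  take object:  [object] + [object]
MRO: N G E B D J I M object
I is at position 6; next is M.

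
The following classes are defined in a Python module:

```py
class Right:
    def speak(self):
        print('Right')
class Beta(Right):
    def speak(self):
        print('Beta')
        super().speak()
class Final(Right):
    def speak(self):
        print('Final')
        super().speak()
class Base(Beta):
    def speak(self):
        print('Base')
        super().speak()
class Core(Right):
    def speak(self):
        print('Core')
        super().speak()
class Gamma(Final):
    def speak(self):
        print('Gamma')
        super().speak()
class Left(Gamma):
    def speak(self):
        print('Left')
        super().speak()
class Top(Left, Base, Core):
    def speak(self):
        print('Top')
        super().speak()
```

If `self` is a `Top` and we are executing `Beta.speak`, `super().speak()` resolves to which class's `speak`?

L[Top] = Top + merge(L[Left], L[Base], L[Core], [Left Base Core])
  take Left:  [Left Gamma Final Right object] + [Base Beta Right object] + [Core Right object] + [Left Base Core]
  take Gamma:  [Gamma Final Right object] + [Base Beta Right object] + [Core Right object] + [Base Core]
  take Final:  [Final Right object] + [Base Beta Right object] + [Core Right object] + [Base Core]
  take Base:  [Right object] + [Base Beta Right object] + [Core Right object] + [Base Core]
  take Beta:  [Right object] + [Beta Right object] + [Core Right object] + [Core]
  take Core:  [Right object] + [Right object] + [Core Right object] + [Core]
  take Right:  [Right object] + [Right object] + [Right object]
  take object:  [object] + [object] + [object]
MRO: Top Left Gamma Final Base Beta Core Right object
super() in Beta.speak on a Top instance goes to the class after Beta in Top's MRO: Core.

Core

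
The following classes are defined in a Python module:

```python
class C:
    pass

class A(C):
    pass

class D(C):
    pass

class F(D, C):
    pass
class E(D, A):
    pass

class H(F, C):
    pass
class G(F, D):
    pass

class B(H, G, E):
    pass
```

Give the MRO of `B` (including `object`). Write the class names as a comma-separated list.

L[B] = B + merge(L[H], L[G], L[E], [H G E])
  take H:  [H F D C object] + [G F D C object] + [E D A C object] + [H G E]
  take G:  [F D C object] + [G F D C object] + [E D A C object] + [G E]
  take F:  [F D C object] + [F D C object] + [E D A C object] + [E]
  take E:  [D C object] + [D C object] + [E D A C object] + [E]
  take D:  [D C object] + [D C object] + [D A C object]
  take A:  [C object] + [C object] + [A C object]
  take C:  [C object] + [C object] + [C object]
  take object:  [object] + [object] + [object]

B, H, G, F, E, D, A, C, object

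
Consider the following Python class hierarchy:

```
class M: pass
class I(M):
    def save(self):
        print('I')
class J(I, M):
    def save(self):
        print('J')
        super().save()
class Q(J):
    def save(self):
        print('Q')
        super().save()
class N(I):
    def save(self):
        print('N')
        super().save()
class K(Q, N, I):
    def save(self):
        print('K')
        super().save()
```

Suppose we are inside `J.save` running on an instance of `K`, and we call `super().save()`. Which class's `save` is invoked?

L[K] = K + merge(L[Q], L[N], L[I], [Q N I])
  take Q:  [Q J I M object] + [N I M object] + [I M object] + [Q N I]
  take J:  [J I M object] + [N I M object] + [I M object] + [N I]
  take N:  [I M object] + [N I M object] + [I M object] + [N I]
  take I:  [I M object] + [I M object] + [I M object] + [I]
  take M:  [M object] + [M object] + [M object]
  take object:  [object] + [object] + [object]
MRO: K Q J N I M object
super() in J.save on a K instance goes to the class after J in K's MRO: N.

N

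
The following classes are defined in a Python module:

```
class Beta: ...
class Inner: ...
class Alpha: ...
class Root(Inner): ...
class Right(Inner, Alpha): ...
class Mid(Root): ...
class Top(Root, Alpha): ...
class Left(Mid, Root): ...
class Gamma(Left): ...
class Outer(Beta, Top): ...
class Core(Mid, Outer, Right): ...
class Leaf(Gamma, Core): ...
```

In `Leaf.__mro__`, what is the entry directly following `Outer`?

Beta

L[Leaf] = Leaf + merge(L[Gamma], L[Core], [Gamma Core])
  take Gamma:  [Gamma Left Mid Root Inner object] + [Core Mid Outer Beta Top Root Right Inner Alpha object] + [Gamma Core]
  take Left:  [Left Mid Root Inner object] + [Core Mid Outer Beta Top Root Right Inner Alpha object] + [Core]
  take Core:  [Mid Root Inner object] + [Core Mid Outer Beta Top Root Right Inner Alpha object] + [Core]
  take Mid:  [Mid Root Inner object] + [Mid Outer Beta Top Root Right Inner Alpha object]
  take Outer:  [Root Inner object] + [Outer Beta Top Root Right Inner Alpha object]
  take Beta:  [Root Inner object] + [Beta Top Root Right Inner Alpha object]
  take Top:  [Root Inner object] + [Top Root Right Inner Alpha object]
  take Root:  [Root Inner object] + [Root Right Inner Alpha object]
  take Right:  [Inner object] + [Right Inner Alpha object]
  take Inner:  [Inner object] + [Inner Alpha object]
  take Alpha:  [object] + [Alpha object]
  take object:  [object] + [object]
MRO: Leaf Gamma Left Core Mid Outer Beta Top Root Right Inner Alpha object
Outer is at position 5; next is Beta.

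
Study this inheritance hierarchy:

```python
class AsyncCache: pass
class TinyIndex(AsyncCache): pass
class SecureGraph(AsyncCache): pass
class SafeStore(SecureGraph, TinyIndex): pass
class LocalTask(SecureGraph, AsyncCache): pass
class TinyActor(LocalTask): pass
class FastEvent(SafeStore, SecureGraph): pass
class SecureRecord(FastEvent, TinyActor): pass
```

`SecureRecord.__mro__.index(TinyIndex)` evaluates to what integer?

6

L[SecureRecord] = SecureRecord + merge(L[FastEvent], L[TinyActor], [FastEvent TinyActor])
  take FastEvent:  [FastEvent SafeStore SecureGraph TinyIndex AsyncCache object] + [TinyActor LocalTask SecureGraph AsyncCache object] + [FastEvent TinyActor]
  take SafeStore:  [SafeStore SecureGraph TinyIndex AsyncCache object] + [TinyActor LocalTask SecureGraph AsyncCache object] + [TinyActor]
  take TinyActor:  [SecureGraph TinyIndex AsyncCache object] + [TinyActor LocalTask SecureGraph AsyncCache object] + [TinyActor]
  take LocalTask:  [SecureGraph TinyIndex AsyncCache object] + [LocalTask SecureGraph AsyncCache object]
  take SecureGraph:  [SecureGraph TinyIndex AsyncCache object] + [SecureGraph AsyncCache object]
  take TinyIndex:  [TinyIndex AsyncCache object] + [AsyncCache object]
  take AsyncCache:  [AsyncCache object] + [AsyncCache object]
  take object:  [object] + [object]
MRO: SecureRecord FastEvent SafeStore TinyActor LocalTask SecureGraph TinyIndex AsyncCache object
TinyIndex sits at index 6.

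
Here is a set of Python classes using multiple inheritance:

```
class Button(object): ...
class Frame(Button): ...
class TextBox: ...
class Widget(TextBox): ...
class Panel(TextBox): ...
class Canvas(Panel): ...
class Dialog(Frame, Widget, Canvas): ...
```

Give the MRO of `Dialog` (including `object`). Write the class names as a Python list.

[Dialog, Frame, Button, Widget, Canvas, Panel, TextBox, object]

L[Dialog] = Dialog + merge(L[Frame], L[Widget], L[Canvas], [Frame Widget Canvas])
  take Frame:  [Frame Button object] + [Widget TextBox object] + [Canvas Panel TextBox object] + [Frame Widget Canvas]
  take Button:  [Button object] + [Widget TextBox object] + [Canvas Panel TextBox object] + [Widget Canvas]
  take Widget:  [object] + [Widget TextBox object] + [Canvas Panel TextBox object] + [Widget Canvas]
  take Canvas:  [object] + [TextBox object] + [Canvas Panel TextBox object] + [Canvas]
  take Panel:  [object] + [TextBox object] + [Panel TextBox object]
  take TextBox:  [object] + [TextBox object] + [TextBox object]
  take object:  [object] + [object] + [object]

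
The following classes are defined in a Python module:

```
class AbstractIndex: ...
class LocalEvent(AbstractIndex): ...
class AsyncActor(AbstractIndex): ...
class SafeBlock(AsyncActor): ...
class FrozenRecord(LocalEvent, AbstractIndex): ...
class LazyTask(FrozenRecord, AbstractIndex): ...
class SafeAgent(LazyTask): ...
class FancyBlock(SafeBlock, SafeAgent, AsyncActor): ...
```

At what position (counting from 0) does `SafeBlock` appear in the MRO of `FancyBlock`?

1

L[FancyBlock] = FancyBlock + merge(L[SafeBlock], L[SafeAgent], L[AsyncActor], [SafeBlock SafeAgent AsyncActor])
  take SafeBlock:  [SafeBlock AsyncActor AbstractIndex object] + [SafeAgent LazyTask FrozenRecord LocalEvent AbstractIndex object] + [AsyncActor AbstractIndex object] + [SafeBlock SafeAgent AsyncActor]
  take SafeAgent:  [AsyncActor AbstractIndex object] + [SafeAgent LazyTask FrozenRecord LocalEvent AbstractIndex object] + [AsyncActor AbstractIndex object] + [SafeAgent AsyncActor]
  take AsyncActor:  [AsyncActor AbstractIndex object] + [LazyTask FrozenRecord LocalEvent AbstractIndex object] + [AsyncActor AbstractIndex object] + [AsyncActor]
  take LazyTask:  [AbstractIndex object] + [LazyTask FrozenRecord LocalEvent AbstractIndex object] + [AbstractIndex object]
  take FrozenRecord:  [AbstractIndex object] + [FrozenRecord LocalEvent AbstractIndex object] + [AbstractIndex object]
  take LocalEvent:  [AbstractIndex object] + [LocalEvent AbstractIndex object] + [AbstractIndex object]
  take AbstractIndex:  [AbstractIndex object] + [AbstractIndex object] + [AbstractIndex object]
  take object:  [object] + [object] + [object]
MRO: FancyBlock SafeBlock SafeAgent AsyncActor LazyTask FrozenRecord LocalEvent AbstractIndex object
SafeBlock sits at index 1.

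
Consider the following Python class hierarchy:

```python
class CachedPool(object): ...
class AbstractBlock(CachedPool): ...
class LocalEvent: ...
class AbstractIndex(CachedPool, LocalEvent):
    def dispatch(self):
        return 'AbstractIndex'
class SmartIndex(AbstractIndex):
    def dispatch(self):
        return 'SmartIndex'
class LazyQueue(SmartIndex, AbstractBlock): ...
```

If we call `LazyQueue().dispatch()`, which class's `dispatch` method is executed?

L[LazyQueue] = LazyQueue + merge(L[SmartIndex], L[AbstractBlock], [SmartIndex AbstractBlock])
  take SmartIndex:  [SmartIndex AbstractIndex CachedPool LocalEvent object] + [AbstractBlock CachedPool object] + [SmartIndex AbstractBlock]
  take AbstractIndex:  [AbstractIndex CachedPool LocalEvent object] + [AbstractBlock CachedPool object] + [AbstractBlock]
  take AbstractBlock:  [CachedPool LocalEvent object] + [AbstractBlock CachedPool object] + [AbstractBlock]
  take CachedPool:  [CachedPool LocalEvent object] + [CachedPool object]
  take LocalEvent:  [LocalEvent object] + [object]
  take object:  [object] + [object]
MRO: LazyQueue SmartIndex AbstractIndex AbstractBlock CachedPool LocalEvent object
dispatch is defined in: AbstractIndex, SmartIndex. First along the MRO is SmartIndex.

SmartIndex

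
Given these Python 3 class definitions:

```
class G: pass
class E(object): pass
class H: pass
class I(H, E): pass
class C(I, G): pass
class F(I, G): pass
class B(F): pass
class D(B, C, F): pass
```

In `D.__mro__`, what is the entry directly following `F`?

I

L[D] = D + merge(L[B], L[C], L[F], [B C F])
  take B:  [B F I H E G object] + [C I H E G object] + [F I H E G object] + [B C F]
  take C:  [F I H E G object] + [C I H E G object] + [F I H E G object] + [C F]
  take F:  [F I H E G object] + [I H E G object] + [F I H E G object] + [F]
  take I:  [I H E G object] + [I H E G object] + [I H E G object]
  take H:  [H E G object] + [H E G object] + [H E G object]
  take E:  [E G object] + [E G object] + [E G object]
  take G:  [G object] + [G object] + [G object]
  take object:  [object] + [object] + [object]
MRO: D B C F I H E G object
F is at position 3; next is I.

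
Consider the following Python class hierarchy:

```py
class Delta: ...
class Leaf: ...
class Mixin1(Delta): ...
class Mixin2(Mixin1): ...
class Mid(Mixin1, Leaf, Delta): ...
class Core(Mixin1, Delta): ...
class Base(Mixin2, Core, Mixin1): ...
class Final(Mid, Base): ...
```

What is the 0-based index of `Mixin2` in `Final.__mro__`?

L[Final] = Final + merge(L[Mid], L[Base], [Mid Base])
  take Mid:  [Mid Mixin1 Leaf Delta object] + [Base Mixin2 Core Mixin1 Delta object] + [Mid Base]
  take Base:  [Mixin1 Leaf Delta object] + [Base Mixin2 Core Mixin1 Delta object] + [Base]
  take Mixin2:  [Mixin1 Leaf Delta object] + [Mixin2 Core Mixin1 Delta object]
  take Core:  [Mixin1 Leaf Delta object] + [Core Mixin1 Delta object]
  take Mixin1:  [Mixin1 Leaf Delta object] + [Mixin1 Delta object]
  take Leaf:  [Leaf Delta object] + [Delta object]
  take Delta:  [Delta object] + [Delta object]
  take object:  [object] + [object]
MRO: Final Mid Base Mixin2 Core Mixin1 Leaf Delta object
Mixin2 sits at index 3.

3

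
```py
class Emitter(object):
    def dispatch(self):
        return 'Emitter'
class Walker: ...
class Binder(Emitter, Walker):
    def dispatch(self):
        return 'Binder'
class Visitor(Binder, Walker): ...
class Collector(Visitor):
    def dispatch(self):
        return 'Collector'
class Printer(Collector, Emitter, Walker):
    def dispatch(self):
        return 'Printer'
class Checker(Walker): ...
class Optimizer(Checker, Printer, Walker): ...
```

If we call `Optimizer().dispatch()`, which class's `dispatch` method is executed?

Printer

L[Optimizer] = Optimizer + merge(L[Checker], L[Printer], L[Walker], [Checker Printer Walker])
  take Checker:  [Checker Walker object] + [Printer Collector Visitor Binder Emitter Walker object] + [Walker object] + [Checker Printer Walker]
  take Printer:  [Walker object] + [Printer Collector Visitor Binder Emitter Walker object] + [Walker object] + [Printer Walker]
  take Collector:  [Walker object] + [Collector Visitor Binder Emitter Walker object] + [Walker object] + [Walker]
  take Visitor:  [Walker object] + [Visitor Binder Emitter Walker object] + [Walker object] + [Walker]
  take Binder:  [Walker object] + [Binder Emitter Walker object] + [Walker object] + [Walker]
  take Emitter:  [Walker object] + [Emitter Walker object] + [Walker object] + [Walker]
  take Walker:  [Walker object] + [Walker object] + [Walker object] + [Walker]
  take object:  [object] + [object] + [object]
MRO: Optimizer Checker Printer Collector Visitor Binder Emitter Walker object
dispatch is defined in: Binder, Collector, Emitter, Printer. First along the MRO is Printer.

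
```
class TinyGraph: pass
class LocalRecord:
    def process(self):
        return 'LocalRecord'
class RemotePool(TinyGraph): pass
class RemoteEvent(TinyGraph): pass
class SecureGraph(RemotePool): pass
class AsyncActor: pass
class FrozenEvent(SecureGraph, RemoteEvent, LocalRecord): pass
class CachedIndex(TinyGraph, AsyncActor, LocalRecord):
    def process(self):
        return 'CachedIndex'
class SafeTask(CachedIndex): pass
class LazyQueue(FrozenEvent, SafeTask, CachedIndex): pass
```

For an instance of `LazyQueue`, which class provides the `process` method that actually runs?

L[LazyQueue] = LazyQueue + merge(L[FrozenEvent], L[SafeTask], L[CachedIndex], [FrozenEvent SafeTask CachedIndex])
  take FrozenEvent:  [FrozenEvent SecureGraph RemotePool RemoteEvent TinyGraph LocalRecord object] + [SafeTask CachedIndex TinyGraph AsyncActor LocalRecord object] + [CachedIndex TinyGraph AsyncActor LocalRecord object] + [FrozenEvent SafeTask CachedIndex]
  take SecureGraph:  [SecureGraph RemotePool RemoteEvent TinyGraph LocalRecord object] + [SafeTask CachedIndex TinyGraph AsyncActor LocalRecord object] + [CachedIndex TinyGraph AsyncActor LocalRecord object] + [SafeTask CachedIndex]
  take RemotePool:  [RemotePool RemoteEvent TinyGraph LocalRecord object] + [SafeTask CachedIndex TinyGraph AsyncActor LocalRecord object] + [CachedIndex TinyGraph AsyncActor LocalRecord object] + [SafeTask CachedIndex]
  take RemoteEvent:  [RemoteEvent TinyGraph LocalRecord object] + [SafeTask CachedIndex TinyGraph AsyncActor LocalRecord object] + [CachedIndex TinyGraph AsyncActor LocalRecord object] + [SafeTask CachedIndex]
  take SafeTask:  [TinyGraph LocalRecord object] + [SafeTask CachedIndex TinyGraph AsyncActor LocalRecord object] + [CachedIndex TinyGraph AsyncActor LocalRecord object] + [SafeTask CachedIndex]
  take CachedIndex:  [TinyGraph LocalRecord object] + [CachedIndex TinyGraph AsyncActor LocalRecord object] + [CachedIndex TinyGraph AsyncActor LocalRecord object] + [CachedIndex]
  take TinyGraph:  [TinyGraph LocalRecord object] + [TinyGraph AsyncActor LocalRecord object] + [TinyGraph AsyncActor LocalRecord object]
  take AsyncActor:  [LocalRecord object] + [AsyncActor LocalRecord object] + [AsyncActor LocalRecord object]
  take LocalRecord:  [LocalRecord object] + [LocalRecord object] + [LocalRecord object]
  take object:  [object] + [object] + [object]
MRO: LazyQueue FrozenEvent SecureGraph RemotePool RemoteEvent SafeTask CachedIndex TinyGraph AsyncActor LocalRecord object
process is defined in: CachedIndex, LocalRecord. First along the MRO is CachedIndex.

CachedIndex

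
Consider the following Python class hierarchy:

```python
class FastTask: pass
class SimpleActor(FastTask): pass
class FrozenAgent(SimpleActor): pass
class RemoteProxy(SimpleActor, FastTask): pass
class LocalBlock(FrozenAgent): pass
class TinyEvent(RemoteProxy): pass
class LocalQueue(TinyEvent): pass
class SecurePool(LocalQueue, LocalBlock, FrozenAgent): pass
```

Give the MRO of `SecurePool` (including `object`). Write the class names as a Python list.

L[SecurePool] = SecurePool + merge(L[LocalQueue], L[LocalBlock], L[FrozenAgent], [LocalQueue LocalBlock FrozenAgent])
  take LocalQueue:  [LocalQueue TinyEvent RemoteProxy SimpleActor FastTask object] + [LocalBlock FrozenAgent SimpleActor FastTask object] + [FrozenAgent SimpleActor FastTask object] + [LocalQueue LocalBlock FrozenAgent]
  take TinyEvent:  [TinyEvent RemoteProxy SimpleActor FastTask object] + [LocalBlock FrozenAgent SimpleActor FastTask object] + [FrozenAgent SimpleActor FastTask object] + [LocalBlock FrozenAgent]
  take RemoteProxy:  [RemoteProxy SimpleActor FastTask object] + [LocalBlock FrozenAgent SimpleActor FastTask object] + [FrozenAgent SimpleActor FastTask object] + [LocalBlock FrozenAgent]
  take LocalBlock:  [SimpleActor FastTask object] + [LocalBlock FrozenAgent SimpleActor FastTask object] + [FrozenAgent SimpleActor FastTask object] + [LocalBlock FrozenAgent]
  take FrozenAgent:  [SimpleActor FastTask object] + [FrozenAgent SimpleActor FastTask object] + [FrozenAgent SimpleActor FastTask object] + [FrozenAgent]
  take SimpleActor:  [SimpleActor FastTask object] + [SimpleActor FastTask object] + [SimpleActor FastTask object]
  take FastTask:  [FastTask object] + [FastTask object] + [FastTask object]
  take object:  [object] + [object] + [object]

[SecurePool, LocalQueue, TinyEvent, RemoteProxy, LocalBlock, FrozenAgent, SimpleActor, FastTask, object]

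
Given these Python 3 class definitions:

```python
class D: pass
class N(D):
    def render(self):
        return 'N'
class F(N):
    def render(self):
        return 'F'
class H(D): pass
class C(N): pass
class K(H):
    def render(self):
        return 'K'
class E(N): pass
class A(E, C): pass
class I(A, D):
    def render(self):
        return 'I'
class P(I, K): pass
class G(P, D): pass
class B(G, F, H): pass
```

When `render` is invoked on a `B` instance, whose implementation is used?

I

L[B] = B + merge(L[G], L[F], L[H], [G F H])
  take G:  [G P I A E C N K H D object] + [F N D object] + [H D object] + [G F H]
  take P:  [P I A E C N K H D object] + [F N D object] + [H D object] + [F H]
  take I:  [I A E C N K H D object] + [F N D object] + [H D object] + [F H]
  take A:  [A E C N K H D object] + [F N D object] + [H D object] + [F H]
  take E:  [E C N K H D object] + [F N D object] + [H D object] + [F H]
  take C:  [C N K H D object] + [F N D object] + [H D object] + [F H]
  take F:  [N K H D object] + [F N D object] + [H D object] + [F H]
  take N:  [N K H D object] + [N D object] + [H D object] + [H]
  take K:  [K H D object] + [D object] + [H D object] + [H]
  take H:  [H D object] + [D object] + [H D object] + [H]
  take D:  [D object] + [D object] + [D object]
  take object:  [object] + [object] + [object]
MRO: B G P I A E C F N K H D object
render is defined in: F, I, K, N. First along the MRO is I.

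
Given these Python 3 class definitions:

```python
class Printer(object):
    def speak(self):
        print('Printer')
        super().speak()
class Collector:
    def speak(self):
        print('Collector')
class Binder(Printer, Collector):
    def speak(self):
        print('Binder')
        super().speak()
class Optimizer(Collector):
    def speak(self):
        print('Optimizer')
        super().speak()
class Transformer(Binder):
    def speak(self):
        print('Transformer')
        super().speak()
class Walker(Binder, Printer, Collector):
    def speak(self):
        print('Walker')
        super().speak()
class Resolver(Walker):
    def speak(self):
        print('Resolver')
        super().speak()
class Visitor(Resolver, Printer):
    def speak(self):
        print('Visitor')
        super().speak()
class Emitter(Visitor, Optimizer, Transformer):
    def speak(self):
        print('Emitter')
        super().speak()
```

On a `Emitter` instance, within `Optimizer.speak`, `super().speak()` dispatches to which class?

Transformer

L[Emitter] = Emitter + merge(L[Visitor], L[Optimizer], L[Transformer], [Visitor Optimizer Transformer])
  take Visitor:  [Visitor Resolver Walker Binder Printer Collector object] + [Optimizer Collector object] + [Transformer Binder Printer Collector object] + [Visitor Optimizer Transformer]
  take Resolver:  [Resolver Walker Binder Printer Collector object] + [Optimizer Collector object] + [Transformer Binder Printer Collector object] + [Optimizer Transformer]
  take Walker:  [Walker Binder Printer Collector object] + [Optimizer Collector object] + [Transformer Binder Printer Collector object] + [Optimizer Transformer]
  take Optimizer:  [Binder Printer Collector object] + [Optimizer Collector object] + [Transformer Binder Printer Collector object] + [Optimizer Transformer]
  take Transformer:  [Binder Printer Collector object] + [Collector object] + [Transformer Binder Printer Collector object] + [Transformer]
  take Binder:  [Binder Printer Collector object] + [Collector object] + [Binder Printer Collector object]
  take Printer:  [Printer Collector object] + [Collector object] + [Printer Collector object]
  take Collector:  [Collector object] + [Collector object] + [Collector object]
  take object:  [object] + [object] + [object]
MRO: Emitter Visitor Resolver Walker Optimizer Transformer Binder Printer Collector object
super() in Optimizer.speak on a Emitter instance goes to the class after Optimizer in Emitter's MRO: Transformer.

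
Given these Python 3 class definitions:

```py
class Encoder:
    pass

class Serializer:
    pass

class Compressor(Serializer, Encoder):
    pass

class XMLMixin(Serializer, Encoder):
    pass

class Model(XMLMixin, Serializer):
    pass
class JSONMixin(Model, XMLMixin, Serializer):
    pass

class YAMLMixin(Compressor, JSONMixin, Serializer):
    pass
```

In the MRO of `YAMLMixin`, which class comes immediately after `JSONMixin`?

L[YAMLMixin] = YAMLMixin + merge(L[Compressor], L[JSONMixin], L[Serializer], [Compressor JSONMixin Serializer])
  take Compressor:  [Compressor Serializer Encoder object] + [JSONMixin Model XMLMixin Serializer Encoder object] + [Serializer object] + [Compressor JSONMixin Serializer]
  take JSONMixin:  [Serializer Encoder object] + [JSONMixin Model XMLMixin Serializer Encoder object] + [Serializer object] + [JSONMixin Serializer]
  take Model:  [Serializer Encoder object] + [Model XMLMixin Serializer Encoder object] + [Serializer object] + [Serializer]
  take XMLMixin:  [Serializer Encoder object] + [XMLMixin Serializer Encoder object] + [Serializer object] + [Serializer]
  take Serializer:  [Serializer Encoder object] + [Serializer Encoder object] + [Serializer object] + [Serializer]
  take Encoder:  [Encoder object] + [Encoder object] + [object]
  take object:  [object] + [object] + [object]
MRO: YAMLMixin Compressor JSONMixin Model XMLMixin Serializer Encoder object
JSONMixin is at position 2; next is Model.

Model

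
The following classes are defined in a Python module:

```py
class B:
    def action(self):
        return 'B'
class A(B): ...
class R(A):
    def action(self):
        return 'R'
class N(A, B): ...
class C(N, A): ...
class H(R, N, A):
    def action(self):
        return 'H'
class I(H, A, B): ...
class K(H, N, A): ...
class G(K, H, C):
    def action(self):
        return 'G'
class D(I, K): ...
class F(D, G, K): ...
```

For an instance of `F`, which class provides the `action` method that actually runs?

L[F] = F + merge(L[D], L[G], L[K], [D G K])
  take D:  [D I K H R N A B object] + [G K H R C N A B object] + [K H R N A B object] + [D G K]
  take I:  [I K H R N A B object] + [G K H R C N A B object] + [K H R N A B object] + [G K]
  take G:  [K H R N A B object] + [G K H R C N A B object] + [K H R N A B object] + [G K]
  take K:  [K H R N A B object] + [K H R C N A B object] + [K H R N A B object] + [K]
  take H:  [H R N A B object] + [H R C N A B object] + [H R N A B object]
  take R:  [R N A B object] + [R C N A B object] + [R N A B object]
  take C:  [N A B object] + [C N A B object] + [N A B object]
  take N:  [N A B object] + [N A B object] + [N A B object]
  take A:  [A B object] + [A B object] + [A B object]
  take B:  [B object] + [B object] + [B object]
  take object:  [object] + [object] + [object]
MRO: F D I G K H R C N A B object
action is defined in: B, G, H, R. First along the MRO is G.

G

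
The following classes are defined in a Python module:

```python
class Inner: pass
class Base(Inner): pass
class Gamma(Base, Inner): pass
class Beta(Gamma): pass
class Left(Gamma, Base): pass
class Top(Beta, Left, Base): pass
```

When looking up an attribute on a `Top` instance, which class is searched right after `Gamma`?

L[Top] = Top + merge(L[Beta], L[Left], L[Base], [Beta Left Base])
  take Beta:  [Beta Gamma Base Inner object] + [Left Gamma Base Inner object] + [Base Inner object] + [Beta Left Base]
  take Left:  [Gamma Base Inner object] + [Left Gamma Base Inner object] + [Base Inner object] + [Left Base]
  take Gamma:  [Gamma Base Inner object] + [Gamma Base Inner object] + [Base Inner object] + [Base]
  take Base:  [Base Inner object] + [Base Inner object] + [Base Inner object] + [Base]
  take Inner:  [Inner object] + [Inner object] + [Inner object]
  take object:  [object] + [object] + [object]
MRO: Top Beta Left Gamma Base Inner object
Gamma is at position 3; next is Base.

Base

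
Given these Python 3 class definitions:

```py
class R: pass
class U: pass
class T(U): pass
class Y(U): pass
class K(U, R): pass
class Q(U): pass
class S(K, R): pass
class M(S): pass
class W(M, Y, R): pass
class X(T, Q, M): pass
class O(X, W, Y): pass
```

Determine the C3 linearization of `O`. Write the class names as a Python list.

L[O] = O + merge(L[X], L[W], L[Y], [X W Y])
  take X:  [X T Q M S K U R object] + [W M S K Y U R object] + [Y U object] + [X W Y]
  take T:  [T Q M S K U R object] + [W M S K Y U R object] + [Y U object] + [W Y]
  take Q:  [Q M S K U R object] + [W M S K Y U R object] + [Y U object] + [W Y]
  take W:  [M S K U R object] + [W M S K Y U R object] + [Y U object] + [W Y]
  take M:  [M S K U R object] + [M S K Y U R object] + [Y U object] + [Y]
  take S:  [S K U R object] + [S K Y U R object] + [Y U object] + [Y]
  take K:  [K U R object] + [K Y U R object] + [Y U object] + [Y]
  take Y:  [U R object] + [Y U R object] + [Y U object] + [Y]
  take U:  [U R object] + [U R object] + [U object]
  take R:  [R object] + [R object] + [object]
  take object:  [object] + [object] + [object]

[O, X, T, Q, W, M, S, K, Y, U, R, object]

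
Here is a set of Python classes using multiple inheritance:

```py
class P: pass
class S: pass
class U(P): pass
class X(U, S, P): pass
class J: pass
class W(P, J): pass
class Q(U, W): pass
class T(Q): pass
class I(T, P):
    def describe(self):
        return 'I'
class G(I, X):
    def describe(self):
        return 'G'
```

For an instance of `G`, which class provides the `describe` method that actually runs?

L[G] = G + merge(L[I], L[X], [I X])
  take I:  [I T Q U W P J object] + [X U S P object] + [I X]
  take T:  [T Q U W P J object] + [X U S P object] + [X]
  take Q:  [Q U W P J object] + [X U S P object] + [X]
  take X:  [U W P J object] + [X U S P object] + [X]
  take U:  [U W P J object] + [U S P object]
  take W:  [W P J object] + [S P object]
  take S:  [P J object] + [S P object]
  take P:  [P J object] + [P object]
  take J:  [J object] + [object]
  take object:  [object] + [object]
MRO: G I T Q X U W S P J object
describe is defined in: G, I. First along the MRO is G.

G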